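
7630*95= 724850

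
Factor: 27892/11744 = 19/8 = 2^( - 3 )*19^1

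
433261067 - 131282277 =301978790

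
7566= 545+7021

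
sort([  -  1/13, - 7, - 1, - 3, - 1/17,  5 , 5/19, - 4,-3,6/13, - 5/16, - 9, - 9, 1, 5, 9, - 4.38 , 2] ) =[ - 9, - 9, - 7, - 4.38,-4,-3, - 3,-1, - 5/16,-1/13, - 1/17,  5/19,6/13, 1, 2, 5, 5,9] 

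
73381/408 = 73381/408 = 179.86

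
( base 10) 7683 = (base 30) 8g3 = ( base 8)17003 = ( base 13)3660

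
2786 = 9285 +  - 6499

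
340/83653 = 340/83653 = 0.00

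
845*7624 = 6442280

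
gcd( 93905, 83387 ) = 1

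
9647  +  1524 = 11171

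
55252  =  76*727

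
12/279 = 4/93 = 0.04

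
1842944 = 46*40064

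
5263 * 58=305254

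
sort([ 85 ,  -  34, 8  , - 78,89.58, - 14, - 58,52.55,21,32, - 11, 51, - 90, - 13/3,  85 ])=[ - 90, - 78, - 58, - 34  , - 14, - 11, - 13/3,  8,21,  32,  51,52.55, 85,85,89.58]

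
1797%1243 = 554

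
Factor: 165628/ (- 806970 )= -2^1*3^( - 1)* 5^( - 1 )*37^(-1)*47^1*727^(-1 )  *881^1 = - 82814/403485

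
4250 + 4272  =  8522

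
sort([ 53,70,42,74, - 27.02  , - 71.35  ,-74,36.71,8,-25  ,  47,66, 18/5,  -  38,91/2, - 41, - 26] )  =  [ - 74, - 71.35, - 41, - 38, - 27.02,- 26,  -  25,18/5, 8, 36.71,42 , 91/2,47,53,66, 70,74]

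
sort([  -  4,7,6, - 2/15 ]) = [ - 4, - 2/15, 6 , 7]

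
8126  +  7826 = 15952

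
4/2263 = 4/2263 = 0.00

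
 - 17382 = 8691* ( - 2)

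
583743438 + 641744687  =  1225488125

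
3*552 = 1656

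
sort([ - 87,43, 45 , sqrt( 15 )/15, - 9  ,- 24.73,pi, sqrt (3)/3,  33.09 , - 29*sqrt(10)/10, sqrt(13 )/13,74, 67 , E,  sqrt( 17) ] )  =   [  -  87, - 24.73, - 29*sqrt( 10)/10, - 9,  sqrt (15)/15, sqrt(13) /13 , sqrt ( 3)/3,E,  pi , sqrt( 17),  33.09,  43, 45, 67,74]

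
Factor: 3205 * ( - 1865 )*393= - 3^1*5^2* 131^1*373^1*641^1 =- 2349088725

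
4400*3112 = 13692800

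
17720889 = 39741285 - 22020396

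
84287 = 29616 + 54671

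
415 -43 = 372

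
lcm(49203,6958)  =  688842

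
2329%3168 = 2329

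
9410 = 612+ 8798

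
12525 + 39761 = 52286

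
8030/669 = 8030/669 = 12.00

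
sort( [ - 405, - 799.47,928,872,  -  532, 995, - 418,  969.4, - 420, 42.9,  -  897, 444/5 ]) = [ - 897, - 799.47, - 532 , - 420,-418, - 405, 42.9,  444/5, 872,928, 969.4, 995]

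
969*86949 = 84253581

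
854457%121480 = 4097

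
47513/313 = 47513/313 = 151.80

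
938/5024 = 469/2512=0.19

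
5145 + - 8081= - 2936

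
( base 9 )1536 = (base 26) 1in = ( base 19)348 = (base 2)10010001111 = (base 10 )1167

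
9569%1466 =773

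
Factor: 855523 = 67^1*113^2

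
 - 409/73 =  - 409/73= - 5.60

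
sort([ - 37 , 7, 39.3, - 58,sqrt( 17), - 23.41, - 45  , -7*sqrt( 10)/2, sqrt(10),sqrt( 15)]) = [ - 58, - 45,-37, - 23.41,-7*sqrt(10) /2,sqrt(10),sqrt(15) , sqrt( 17 ),7, 39.3 ]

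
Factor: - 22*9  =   - 2^1*3^2 * 11^1  =  -198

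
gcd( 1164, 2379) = 3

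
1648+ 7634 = 9282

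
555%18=15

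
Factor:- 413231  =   - 7^1*  13^1*19^1* 239^1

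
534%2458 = 534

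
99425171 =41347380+58077791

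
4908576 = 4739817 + 168759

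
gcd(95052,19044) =12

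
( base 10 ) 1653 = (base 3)2021020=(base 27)276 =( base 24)2kl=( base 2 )11001110101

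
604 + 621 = 1225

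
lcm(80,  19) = 1520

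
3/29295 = 1/9765  =  0.00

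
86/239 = 86/239 = 0.36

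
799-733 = 66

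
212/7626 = 106/3813 = 0.03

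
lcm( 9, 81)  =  81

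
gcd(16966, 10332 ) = 2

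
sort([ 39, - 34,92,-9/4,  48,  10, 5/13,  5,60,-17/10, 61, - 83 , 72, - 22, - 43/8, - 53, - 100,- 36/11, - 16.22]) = [ - 100, - 83 ,- 53 , - 34, - 22, - 16.22, - 43/8, - 36/11  , - 9/4,-17/10,5/13,5, 10,  39, 48, 60,61,72,92]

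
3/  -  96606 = -1+32201/32202 = -  0.00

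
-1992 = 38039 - 40031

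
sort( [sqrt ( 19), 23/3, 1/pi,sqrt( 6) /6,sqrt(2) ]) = [ 1/pi, sqrt(6) /6,sqrt( 2), sqrt (19), 23/3 ]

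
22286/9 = 2476 + 2/9 = 2476.22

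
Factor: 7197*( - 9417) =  - 67774149 = -3^2*43^1*73^1*2399^1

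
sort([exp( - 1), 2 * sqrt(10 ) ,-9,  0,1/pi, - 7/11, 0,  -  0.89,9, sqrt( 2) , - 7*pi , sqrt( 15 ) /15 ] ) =[ - 7*pi , - 9, - 0.89, - 7/11, 0, 0 , sqrt( 15)/15 , 1/pi,exp( - 1 ),sqrt( 2) , 2*sqrt(10 ), 9 ]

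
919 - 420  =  499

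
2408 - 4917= - 2509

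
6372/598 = 3186/299 = 10.66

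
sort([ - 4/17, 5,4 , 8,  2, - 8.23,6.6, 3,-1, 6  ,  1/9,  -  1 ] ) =[ - 8.23, - 1, -1, - 4/17,1/9,2 , 3,4,5,  6,  6.6, 8] 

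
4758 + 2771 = 7529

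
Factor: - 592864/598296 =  - 2^2 * 3^ ( - 1 )*191^1 *257^(  -  1 ) = - 764/771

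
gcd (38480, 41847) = 481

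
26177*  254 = 6648958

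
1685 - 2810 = - 1125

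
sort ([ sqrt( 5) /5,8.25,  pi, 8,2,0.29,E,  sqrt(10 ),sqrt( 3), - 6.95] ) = [-6.95,0.29 , sqrt (5 ) /5, sqrt(3 ),2,  E,pi, sqrt( 10 ),8,8.25 ] 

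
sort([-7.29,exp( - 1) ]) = [ - 7.29,exp (- 1)]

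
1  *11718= 11718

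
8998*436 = 3923128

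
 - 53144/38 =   -  1399 +9/19  =  - 1398.53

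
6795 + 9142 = 15937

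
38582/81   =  476 + 26/81 = 476.32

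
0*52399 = 0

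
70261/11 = 70261/11 = 6387.36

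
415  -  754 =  - 339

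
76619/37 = 2070 + 29/37=2070.78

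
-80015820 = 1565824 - 81581644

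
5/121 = 5/121 = 0.04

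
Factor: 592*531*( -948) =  - 298005696 = -2^6*3^3*37^1*59^1*79^1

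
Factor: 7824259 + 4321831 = 12146090 = 2^1*5^1* 11^1*110419^1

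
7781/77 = 101 + 4/77=   101.05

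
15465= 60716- 45251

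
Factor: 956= 2^2*239^1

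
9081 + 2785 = 11866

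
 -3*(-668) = 2004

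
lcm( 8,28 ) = 56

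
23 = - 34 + 57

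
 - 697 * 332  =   - 231404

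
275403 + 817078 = 1092481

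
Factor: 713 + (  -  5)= 708  =  2^2*3^1*59^1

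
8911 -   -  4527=13438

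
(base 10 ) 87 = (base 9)106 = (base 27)36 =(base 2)1010111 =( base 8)127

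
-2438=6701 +-9139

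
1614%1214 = 400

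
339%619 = 339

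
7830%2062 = 1644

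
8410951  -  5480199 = 2930752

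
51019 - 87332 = - 36313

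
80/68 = 1 + 3/17 = 1.18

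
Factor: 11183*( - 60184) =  - 2^3*53^1  *  211^1*7523^1 = -673037672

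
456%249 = 207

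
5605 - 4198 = 1407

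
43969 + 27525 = 71494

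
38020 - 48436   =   - 10416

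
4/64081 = 4/64081   =  0.00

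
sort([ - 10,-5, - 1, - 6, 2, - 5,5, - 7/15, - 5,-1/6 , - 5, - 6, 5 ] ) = [ - 10, - 6, - 6,-5,- 5, - 5,- 5, - 1, - 7/15,-1/6, 2,5,5 ] 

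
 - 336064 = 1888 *( - 178) 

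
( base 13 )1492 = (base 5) 43432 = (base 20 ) 79C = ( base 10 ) 2992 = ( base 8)5660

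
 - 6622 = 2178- 8800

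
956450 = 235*4070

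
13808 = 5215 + 8593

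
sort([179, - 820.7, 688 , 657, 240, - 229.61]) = [ - 820.7, - 229.61, 179, 240 , 657, 688 ]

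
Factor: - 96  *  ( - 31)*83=2^5 *3^1*31^1*83^1= 247008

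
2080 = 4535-2455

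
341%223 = 118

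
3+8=11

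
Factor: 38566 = 2^1*11^1*1753^1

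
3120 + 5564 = 8684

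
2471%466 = 141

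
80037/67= 80037/67 = 1194.58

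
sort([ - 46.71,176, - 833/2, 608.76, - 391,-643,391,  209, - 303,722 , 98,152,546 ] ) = [-643, - 833/2, - 391, - 303, - 46.71, 98, 152,176, 209,391 , 546, 608.76 , 722 ]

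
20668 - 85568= - 64900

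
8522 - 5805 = 2717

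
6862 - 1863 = 4999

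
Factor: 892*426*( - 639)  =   - 242814888  =  - 2^3*3^3*71^2 * 223^1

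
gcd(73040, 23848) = 88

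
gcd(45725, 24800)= 775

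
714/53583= 238/17861 = 0.01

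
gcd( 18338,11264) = 2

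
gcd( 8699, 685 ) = 1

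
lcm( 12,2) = 12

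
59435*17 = 1010395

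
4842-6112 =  - 1270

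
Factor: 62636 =2^2*7^1*2237^1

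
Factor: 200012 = 2^2*31^1 * 1613^1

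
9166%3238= 2690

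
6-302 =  - 296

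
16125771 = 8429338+7696433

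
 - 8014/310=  - 4007/155 = - 25.85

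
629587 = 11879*53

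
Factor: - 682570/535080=- 199/156=   -2^( - 2 ) * 3^(-1 )*13^ ( - 1)* 199^1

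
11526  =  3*3842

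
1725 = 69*25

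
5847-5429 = 418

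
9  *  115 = 1035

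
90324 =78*1158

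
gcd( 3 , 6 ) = 3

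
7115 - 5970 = 1145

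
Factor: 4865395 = 5^1 * 557^1*1747^1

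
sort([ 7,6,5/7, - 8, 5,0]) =[-8,0,5/7, 5,  6,7 ] 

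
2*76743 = 153486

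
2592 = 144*18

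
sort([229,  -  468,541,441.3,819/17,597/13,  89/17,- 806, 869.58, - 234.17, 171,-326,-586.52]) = [ - 806,- 586.52, - 468,-326,  -  234.17,89/17,597/13, 819/17, 171,229,  441.3 , 541,869.58 ] 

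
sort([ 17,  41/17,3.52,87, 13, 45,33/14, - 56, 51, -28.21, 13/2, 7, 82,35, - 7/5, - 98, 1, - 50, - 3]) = [ - 98,  -  56, - 50,-28.21, - 3, - 7/5, 1,33/14, 41/17,3.52, 13/2, 7, 13, 17,35, 45, 51, 82, 87] 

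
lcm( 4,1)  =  4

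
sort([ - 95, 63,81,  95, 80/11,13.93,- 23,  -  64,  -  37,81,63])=[ - 95 , - 64,- 37, - 23,80/11,  13.93, 63,63,81,81,95]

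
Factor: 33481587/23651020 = 2^( - 2 )*3^1*5^( - 1 )*79^( - 1)*97^1*14969^( - 1 ) *115057^1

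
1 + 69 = 70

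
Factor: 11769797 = 13^1*17^1*19^1*2803^1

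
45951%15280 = 111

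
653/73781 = 653/73781=0.01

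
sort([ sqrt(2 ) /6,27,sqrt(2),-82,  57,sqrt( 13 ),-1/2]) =[ - 82, - 1/2, sqrt( 2 ) /6, sqrt( 2), sqrt(13 ),27,57 ]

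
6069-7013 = - 944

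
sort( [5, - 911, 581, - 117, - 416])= [ - 911, -416 ,-117 , 5, 581]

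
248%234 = 14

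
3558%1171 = 45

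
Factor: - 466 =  - 2^1*233^1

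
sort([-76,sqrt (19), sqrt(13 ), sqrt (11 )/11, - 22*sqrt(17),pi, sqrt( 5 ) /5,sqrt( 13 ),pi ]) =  [ - 22 * sqrt(17) , - 76, sqrt (11)/11,  sqrt(5)/5,pi,pi, sqrt(13 ), sqrt( 13), sqrt( 19) ] 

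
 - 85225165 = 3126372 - 88351537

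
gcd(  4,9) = 1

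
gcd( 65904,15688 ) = 8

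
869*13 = 11297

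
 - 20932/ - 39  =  536 + 28/39 = 536.72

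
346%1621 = 346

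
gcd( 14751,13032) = 9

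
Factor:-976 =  - 2^4*61^1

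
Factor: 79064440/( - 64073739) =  - 2^3*3^ (- 1)*5^1 *7^2  *13^1*29^1* 107^1*21357913^(-1 )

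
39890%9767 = 822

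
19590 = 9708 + 9882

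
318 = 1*318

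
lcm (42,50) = 1050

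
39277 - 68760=-29483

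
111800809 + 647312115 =759112924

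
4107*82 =336774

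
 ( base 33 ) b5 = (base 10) 368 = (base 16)170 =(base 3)111122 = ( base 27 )DH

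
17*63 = 1071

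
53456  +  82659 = 136115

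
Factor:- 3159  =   - 3^5*13^1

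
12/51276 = 1/4273 =0.00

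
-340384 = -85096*4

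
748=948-200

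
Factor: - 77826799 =- 17^1*37^1 * 123731^1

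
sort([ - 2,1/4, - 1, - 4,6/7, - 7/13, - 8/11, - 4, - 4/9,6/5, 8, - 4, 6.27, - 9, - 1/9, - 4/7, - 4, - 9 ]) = [ -9, - 9, -4, - 4,-4, - 4, - 2, - 1, - 8/11, - 4/7, - 7/13 , - 4/9, - 1/9, 1/4 , 6/7,6/5,6.27, 8 ]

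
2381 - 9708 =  - 7327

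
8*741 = 5928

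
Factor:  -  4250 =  - 2^1*5^3*17^1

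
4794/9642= 799/1607 = 0.50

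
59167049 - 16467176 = 42699873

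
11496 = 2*5748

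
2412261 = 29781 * 81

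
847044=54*15686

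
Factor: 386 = 2^1*193^1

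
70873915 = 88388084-17514169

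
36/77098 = 18/38549 = 0.00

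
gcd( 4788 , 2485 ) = 7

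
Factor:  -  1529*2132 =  - 3259828 = - 2^2*  11^1* 13^1*41^1*139^1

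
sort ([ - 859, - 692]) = [ - 859, - 692 ]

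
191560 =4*47890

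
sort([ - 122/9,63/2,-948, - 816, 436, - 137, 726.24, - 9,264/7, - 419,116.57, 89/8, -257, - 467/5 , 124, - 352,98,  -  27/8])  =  [  -  948, - 816,  -  419,  -  352, - 257, - 137, -467/5, - 122/9  ,-9,  -  27/8,89/8, 63/2,264/7,98 , 116.57,124,  436, 726.24]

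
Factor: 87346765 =5^1*11^1*17^1*93419^1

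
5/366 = 5/366 = 0.01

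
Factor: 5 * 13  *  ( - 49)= - 3185  =  -5^1 *7^2 * 13^1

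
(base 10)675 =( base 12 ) 483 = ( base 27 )p0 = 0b1010100011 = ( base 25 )120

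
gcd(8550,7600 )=950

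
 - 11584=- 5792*2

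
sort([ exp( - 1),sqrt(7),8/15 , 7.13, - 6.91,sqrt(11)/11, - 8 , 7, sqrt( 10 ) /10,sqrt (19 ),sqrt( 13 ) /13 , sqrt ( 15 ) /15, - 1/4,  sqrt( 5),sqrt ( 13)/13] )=[ - 8, - 6.91, - 1/4, sqrt( 15) /15  ,  sqrt( 13)/13 , sqrt ( 13 )/13,sqrt( 11)/11,sqrt(10)/10, exp( - 1),8/15,sqrt( 5 ),sqrt(7 ),sqrt( 19),7,7.13] 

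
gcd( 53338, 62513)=1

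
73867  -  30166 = 43701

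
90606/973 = 90606/973 = 93.12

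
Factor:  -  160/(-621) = 2^5 * 3^( - 3 )*5^1*23^(- 1 ) 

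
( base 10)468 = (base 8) 724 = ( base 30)fi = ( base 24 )jc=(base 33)e6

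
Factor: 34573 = 7^1*11^1*449^1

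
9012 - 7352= 1660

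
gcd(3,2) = 1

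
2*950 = 1900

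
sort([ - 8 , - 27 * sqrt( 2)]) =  [ - 27 * sqrt (2 ),  -  8 ]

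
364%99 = 67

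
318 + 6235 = 6553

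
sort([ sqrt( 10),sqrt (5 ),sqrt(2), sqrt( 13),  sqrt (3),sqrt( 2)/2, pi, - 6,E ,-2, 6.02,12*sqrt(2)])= [ - 6, - 2,sqrt ( 2 )/2 , sqrt(2 ), sqrt(3) , sqrt( 5), E , pi,sqrt (10 ),sqrt(13 ), 6.02, 12*sqrt(2)] 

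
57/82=57/82 = 0.70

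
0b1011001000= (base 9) 871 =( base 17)27f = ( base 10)712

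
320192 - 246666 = 73526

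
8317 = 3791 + 4526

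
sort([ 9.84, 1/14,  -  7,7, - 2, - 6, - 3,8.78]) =[ - 7,- 6,- 3, - 2,1/14,  7 , 8.78, 9.84 ]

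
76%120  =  76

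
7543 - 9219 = -1676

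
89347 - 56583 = 32764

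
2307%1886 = 421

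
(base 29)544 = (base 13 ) 1c79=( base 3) 12221012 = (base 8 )10345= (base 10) 4325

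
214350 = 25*8574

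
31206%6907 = 3578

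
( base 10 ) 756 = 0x2F4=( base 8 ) 1364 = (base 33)mu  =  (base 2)1011110100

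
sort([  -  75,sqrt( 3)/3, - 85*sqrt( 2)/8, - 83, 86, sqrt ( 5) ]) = [ - 83, - 75,- 85*  sqrt(2) /8 , sqrt( 3) /3, sqrt( 5),86]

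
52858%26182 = 494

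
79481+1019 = 80500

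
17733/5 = 3546+3/5 = 3546.60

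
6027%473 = 351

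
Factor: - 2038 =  - 2^1*1019^1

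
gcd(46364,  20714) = 2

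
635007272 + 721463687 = 1356470959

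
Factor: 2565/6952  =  2^( - 3)*3^3*5^1*11^(  -  1)*19^1 *79^( - 1 )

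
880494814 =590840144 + 289654670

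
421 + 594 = 1015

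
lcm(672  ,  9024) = 63168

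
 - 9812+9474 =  - 338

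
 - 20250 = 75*( - 270 ) 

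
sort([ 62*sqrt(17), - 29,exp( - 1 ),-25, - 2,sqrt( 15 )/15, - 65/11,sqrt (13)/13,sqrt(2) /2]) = [ - 29  , - 25,-65/11, - 2,sqrt( 15 )/15,sqrt(13)/13, exp( - 1), sqrt(2 ) /2,  62*sqrt (17 )]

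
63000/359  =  175 + 175/359 = 175.49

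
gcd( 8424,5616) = 2808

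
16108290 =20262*795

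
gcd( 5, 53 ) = 1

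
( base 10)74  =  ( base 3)2202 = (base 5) 244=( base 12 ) 62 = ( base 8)112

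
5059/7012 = 5059/7012 = 0.72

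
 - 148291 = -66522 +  - 81769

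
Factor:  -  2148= - 2^2*3^1*179^1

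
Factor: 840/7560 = 1/9 = 3^( - 2 ) 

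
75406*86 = 6484916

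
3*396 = 1188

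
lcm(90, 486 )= 2430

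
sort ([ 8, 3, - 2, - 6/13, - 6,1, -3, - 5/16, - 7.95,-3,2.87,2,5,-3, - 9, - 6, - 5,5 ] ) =[-9, - 7.95, - 6,-6,-5, - 3,-3, - 3 ,-2, - 6/13, - 5/16, 1,2, 2.87,3  ,  5 , 5,8] 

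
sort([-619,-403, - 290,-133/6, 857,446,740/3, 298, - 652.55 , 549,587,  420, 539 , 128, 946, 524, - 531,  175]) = [-652.55, - 619,-531, - 403, - 290, - 133/6, 128, 175,740/3, 298, 420,446, 524, 539,549,587, 857,946]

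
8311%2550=661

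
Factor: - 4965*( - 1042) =2^1*3^1*5^1*331^1*521^1   =  5173530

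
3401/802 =4 + 193/802 = 4.24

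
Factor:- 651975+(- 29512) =  -  681487^1 = - 681487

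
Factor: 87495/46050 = 2^( - 1) * 5^( -1) * 19^1=19/10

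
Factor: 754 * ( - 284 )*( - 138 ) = 29550768 = 2^4*3^1 * 13^1*23^1*29^1*71^1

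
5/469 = 5/469 = 0.01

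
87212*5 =436060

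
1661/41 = 1661/41 = 40.51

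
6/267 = 2/89 = 0.02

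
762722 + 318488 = 1081210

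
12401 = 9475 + 2926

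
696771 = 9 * 77419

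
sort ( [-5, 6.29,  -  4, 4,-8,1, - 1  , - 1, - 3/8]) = [ - 8, - 5,-4,- 1,-1,- 3/8,1, 4, 6.29 ] 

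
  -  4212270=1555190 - 5767460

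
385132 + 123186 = 508318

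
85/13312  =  85/13312 = 0.01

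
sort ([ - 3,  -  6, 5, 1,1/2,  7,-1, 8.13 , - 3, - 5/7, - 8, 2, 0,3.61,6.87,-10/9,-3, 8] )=[ - 8, - 6, - 3, - 3, - 3,  -  10/9, - 1, - 5/7, 0, 1/2,  1, 2, 3.61, 5,6.87,7, 8,8.13]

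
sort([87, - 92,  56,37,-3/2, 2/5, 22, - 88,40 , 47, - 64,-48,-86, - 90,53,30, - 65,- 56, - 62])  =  [ - 92, - 90,  -  88, - 86, - 65, - 64, - 62, - 56,-48  ,  -  3/2,  2/5, 22,30,37,40,47,53,56,87 ] 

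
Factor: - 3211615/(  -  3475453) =5^1*11^1 * 58393^1*3475453^( - 1)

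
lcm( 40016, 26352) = 1080432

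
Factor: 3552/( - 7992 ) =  - 4/9 = -2^2*3^(-2 )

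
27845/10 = 5569/2 = 2784.50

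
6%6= 0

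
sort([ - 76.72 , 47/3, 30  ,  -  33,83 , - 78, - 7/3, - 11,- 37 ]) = [ - 78 ,  -  76.72, - 37, - 33 , - 11 , - 7/3,47/3,30,  83 ]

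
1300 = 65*20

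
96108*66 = 6343128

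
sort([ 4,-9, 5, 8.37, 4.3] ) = [ - 9,  4, 4.3, 5, 8.37 ]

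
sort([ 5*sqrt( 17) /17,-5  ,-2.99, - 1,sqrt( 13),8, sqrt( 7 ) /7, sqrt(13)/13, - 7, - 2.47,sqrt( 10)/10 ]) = [-7, - 5, - 2.99, - 2.47, - 1,sqrt ( 13) /13, sqrt( 10)/10,sqrt(7) /7,5*sqrt ( 17 ) /17,sqrt(13),8]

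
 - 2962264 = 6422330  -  9384594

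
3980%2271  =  1709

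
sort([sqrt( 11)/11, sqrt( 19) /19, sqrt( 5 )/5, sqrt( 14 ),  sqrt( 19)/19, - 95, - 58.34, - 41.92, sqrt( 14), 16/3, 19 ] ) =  [  -  95, - 58.34, - 41.92, sqrt( 19 ) /19, sqrt( 19)/19, sqrt (11) /11, sqrt(5)/5, sqrt(14 ), sqrt(14) , 16/3  ,  19] 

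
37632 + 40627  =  78259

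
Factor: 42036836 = 2^2*  89^1*118081^1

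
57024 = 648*88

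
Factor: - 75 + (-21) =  - 2^5*3^1=- 96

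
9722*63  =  612486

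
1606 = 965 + 641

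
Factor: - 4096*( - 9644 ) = 2^14*2411^1  =  39501824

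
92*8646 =795432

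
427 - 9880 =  -9453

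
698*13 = 9074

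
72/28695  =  24/9565= 0.00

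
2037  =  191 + 1846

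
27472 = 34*808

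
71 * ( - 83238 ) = - 5909898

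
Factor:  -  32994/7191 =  - 2^1* 3^1*13^1 *17^ ( - 1 ) = -78/17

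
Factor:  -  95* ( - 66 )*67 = 420090 = 2^1*3^1*5^1 * 11^1*19^1*67^1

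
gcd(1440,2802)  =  6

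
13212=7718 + 5494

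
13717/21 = 653 + 4/21 = 653.19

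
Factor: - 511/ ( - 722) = 2^( - 1)*7^1 * 19^(  -  2)*73^1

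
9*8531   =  76779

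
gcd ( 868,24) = 4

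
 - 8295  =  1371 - 9666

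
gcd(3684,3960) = 12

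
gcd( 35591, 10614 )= 1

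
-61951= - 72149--10198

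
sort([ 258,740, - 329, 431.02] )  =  [ - 329,258, 431.02, 740 ] 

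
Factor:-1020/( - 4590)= 2/9 = 2^1*3^(-2) 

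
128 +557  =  685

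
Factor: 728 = 2^3*7^1*13^1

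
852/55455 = 284/18485 = 0.02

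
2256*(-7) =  - 15792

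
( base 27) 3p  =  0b1101010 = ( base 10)106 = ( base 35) 31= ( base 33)37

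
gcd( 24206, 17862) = 26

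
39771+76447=116218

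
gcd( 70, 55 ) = 5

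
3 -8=-5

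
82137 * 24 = 1971288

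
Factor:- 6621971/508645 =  - 5^( - 1)*23^( - 1 )*47^1*4423^( - 1)*140893^1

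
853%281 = 10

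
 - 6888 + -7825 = -14713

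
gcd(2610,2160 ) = 90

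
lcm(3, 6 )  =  6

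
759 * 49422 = 37511298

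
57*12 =684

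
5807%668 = 463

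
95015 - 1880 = 93135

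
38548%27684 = 10864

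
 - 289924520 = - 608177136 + 318252616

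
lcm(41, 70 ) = 2870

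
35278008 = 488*72291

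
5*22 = 110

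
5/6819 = 5/6819  =  0.00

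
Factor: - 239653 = -47^1*5099^1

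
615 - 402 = 213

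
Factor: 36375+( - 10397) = 2^1*31^1*419^1=25978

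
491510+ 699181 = 1190691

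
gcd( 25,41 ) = 1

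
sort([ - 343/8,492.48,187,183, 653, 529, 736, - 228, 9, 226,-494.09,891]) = [ -494.09,-228,-343/8 , 9,183 , 187,226,492.48,529,653, 736,  891] 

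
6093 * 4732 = 28832076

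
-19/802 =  - 1 + 783/802 = -  0.02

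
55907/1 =55907 = 55907.00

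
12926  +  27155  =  40081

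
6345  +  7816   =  14161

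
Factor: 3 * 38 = 2^1*3^1*19^1 = 114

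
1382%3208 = 1382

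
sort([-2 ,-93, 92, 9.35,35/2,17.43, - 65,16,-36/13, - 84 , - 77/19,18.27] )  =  [ - 93, - 84,-65, - 77/19,-36/13, - 2, 9.35,16, 17.43 , 35/2,  18.27,92 ]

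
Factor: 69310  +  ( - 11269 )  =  3^2*6449^1 = 58041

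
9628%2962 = 742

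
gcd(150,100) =50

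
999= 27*37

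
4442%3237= 1205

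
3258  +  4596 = 7854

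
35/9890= 7/1978 = 0.00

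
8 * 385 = 3080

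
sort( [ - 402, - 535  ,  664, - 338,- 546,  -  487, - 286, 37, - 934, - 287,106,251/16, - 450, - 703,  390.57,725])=[-934, - 703,-546, - 535, - 487, - 450, - 402, - 338  , - 287 , - 286,251/16,37,106,390.57,664,725]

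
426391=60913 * 7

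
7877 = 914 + 6963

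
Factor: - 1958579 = - 7^2*39971^1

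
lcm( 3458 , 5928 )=41496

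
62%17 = 11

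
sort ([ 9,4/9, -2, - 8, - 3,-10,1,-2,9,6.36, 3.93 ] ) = [-10, - 8, - 3, - 2, - 2,4/9 , 1, 3.93 , 6.36,9,9]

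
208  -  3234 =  - 3026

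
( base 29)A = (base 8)12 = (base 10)10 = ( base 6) 14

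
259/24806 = 259/24806=   0.01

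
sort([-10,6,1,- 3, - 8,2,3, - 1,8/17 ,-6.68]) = [-10, - 8,-6.68, - 3,-1,8/17,  1,2,3,6]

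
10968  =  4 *2742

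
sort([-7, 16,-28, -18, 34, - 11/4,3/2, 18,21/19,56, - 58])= [-58,- 28, - 18, - 7, - 11/4,21/19, 3/2, 16, 18, 34, 56]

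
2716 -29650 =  - 26934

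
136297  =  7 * 19471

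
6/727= 6/727  =  0.01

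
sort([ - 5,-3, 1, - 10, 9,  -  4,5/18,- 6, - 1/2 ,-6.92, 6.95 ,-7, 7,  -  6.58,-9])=[-10,-9 ,-7,-6.92, - 6.58, - 6,-5,-4 , - 3,-1/2, 5/18,1, 6.95,  7, 9]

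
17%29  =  17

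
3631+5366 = 8997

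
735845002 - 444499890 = 291345112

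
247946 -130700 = 117246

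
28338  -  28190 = 148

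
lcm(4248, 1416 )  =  4248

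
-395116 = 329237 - 724353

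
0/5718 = 0 = 0.00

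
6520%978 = 652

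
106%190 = 106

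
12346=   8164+4182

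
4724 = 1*4724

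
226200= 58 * 3900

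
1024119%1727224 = 1024119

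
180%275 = 180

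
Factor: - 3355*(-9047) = 5^1*11^1*61^1*83^1 * 109^1=   30352685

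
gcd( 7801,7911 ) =1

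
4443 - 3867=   576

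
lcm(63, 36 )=252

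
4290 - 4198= 92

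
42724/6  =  7120 + 2/3= 7120.67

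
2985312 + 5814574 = 8799886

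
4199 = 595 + 3604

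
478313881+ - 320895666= 157418215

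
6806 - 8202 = - 1396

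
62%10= 2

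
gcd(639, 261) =9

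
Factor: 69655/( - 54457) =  - 5^1*13^ (-1)*59^( - 1)* 71^( - 1)*13931^1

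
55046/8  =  6880+3/4 = 6880.75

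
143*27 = 3861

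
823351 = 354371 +468980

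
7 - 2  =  5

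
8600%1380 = 320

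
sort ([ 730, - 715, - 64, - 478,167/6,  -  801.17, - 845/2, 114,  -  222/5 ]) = [ - 801.17, - 715, - 478, - 845/2, - 64,-222/5,  167/6,114, 730 ] 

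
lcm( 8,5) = 40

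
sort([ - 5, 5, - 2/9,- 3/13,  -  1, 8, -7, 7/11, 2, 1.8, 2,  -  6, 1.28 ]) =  [-7,-6, - 5,-1,  -  3/13,-2/9,7/11, 1.28,  1.8,2, 2,5, 8]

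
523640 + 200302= 723942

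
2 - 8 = - 6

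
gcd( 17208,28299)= 3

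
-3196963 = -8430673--5233710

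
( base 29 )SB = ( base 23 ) 1CI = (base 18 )29d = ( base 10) 823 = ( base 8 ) 1467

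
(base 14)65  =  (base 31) 2R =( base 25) 3E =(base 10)89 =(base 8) 131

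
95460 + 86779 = 182239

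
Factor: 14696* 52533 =772024968 = 2^3*3^2 * 11^1*13^1 *167^1*449^1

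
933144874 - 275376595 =657768279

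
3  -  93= - 90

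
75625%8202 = 1807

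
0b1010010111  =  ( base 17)250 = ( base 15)2E3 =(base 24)13F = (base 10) 663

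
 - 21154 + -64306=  - 85460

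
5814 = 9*646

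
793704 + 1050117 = 1843821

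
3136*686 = 2151296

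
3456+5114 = 8570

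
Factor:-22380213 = -3^1*7460071^1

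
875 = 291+584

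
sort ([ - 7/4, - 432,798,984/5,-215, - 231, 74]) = [  -  432, - 231,-215, - 7/4,74,984/5 , 798]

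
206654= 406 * 509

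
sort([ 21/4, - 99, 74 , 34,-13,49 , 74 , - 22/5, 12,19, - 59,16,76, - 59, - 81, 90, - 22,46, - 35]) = [ - 99, - 81 , -59, - 59, - 35, - 22,  -  13,-22/5, 21/4,12,16, 19,34,46,49  ,  74,  74,76,  90]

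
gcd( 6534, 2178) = 2178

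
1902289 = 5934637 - 4032348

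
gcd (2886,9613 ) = 1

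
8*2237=17896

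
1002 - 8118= -7116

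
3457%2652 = 805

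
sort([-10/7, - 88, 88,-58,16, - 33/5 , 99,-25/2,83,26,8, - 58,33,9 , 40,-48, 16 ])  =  [-88, - 58 ,-58,-48,-25/2, - 33/5 ,-10/7,8,9, 16,16,26,33,40,83, 88 , 99 ]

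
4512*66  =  297792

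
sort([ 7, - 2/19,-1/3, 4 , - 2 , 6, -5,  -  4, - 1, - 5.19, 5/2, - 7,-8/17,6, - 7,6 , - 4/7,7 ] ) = [ - 7, - 7 ,-5.19,  -  5, - 4, - 2, - 1,  -  4/7, - 8/17,-1/3,- 2/19, 5/2,4,6 , 6,6,7, 7] 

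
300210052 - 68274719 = 231935333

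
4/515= 4/515 = 0.01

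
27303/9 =3033 + 2/3 = 3033.67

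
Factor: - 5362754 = -2^1 * 61^1 * 113^1*389^1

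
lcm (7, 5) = 35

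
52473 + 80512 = 132985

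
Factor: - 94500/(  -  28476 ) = 375/113 = 3^1 * 5^3*113^( - 1) 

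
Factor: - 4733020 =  - 2^2*5^1 *89^1*2659^1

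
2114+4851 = 6965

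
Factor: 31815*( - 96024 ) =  - 2^3*3^3*5^1*7^1 * 101^1*4001^1  =  -3055003560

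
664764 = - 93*( - 7148) 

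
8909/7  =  1272 + 5/7 = 1272.71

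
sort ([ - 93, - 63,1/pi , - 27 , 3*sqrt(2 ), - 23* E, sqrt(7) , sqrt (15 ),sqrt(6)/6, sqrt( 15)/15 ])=[- 93, - 63, - 23*E , - 27, sqrt(15)/15, 1/pi,sqrt(6 )/6, sqrt( 7 ), sqrt(15 ) , 3*sqrt(2) ] 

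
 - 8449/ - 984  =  8 + 577/984 = 8.59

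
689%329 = 31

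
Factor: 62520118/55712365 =2^1*5^( - 1)*17^1*23^1 * 31^1*2579^1*11142473^( - 1)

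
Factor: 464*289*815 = 2^4*5^1*17^2 * 29^1*163^1=109288240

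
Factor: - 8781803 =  - 109^1 * 80567^1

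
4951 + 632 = 5583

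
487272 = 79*6168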